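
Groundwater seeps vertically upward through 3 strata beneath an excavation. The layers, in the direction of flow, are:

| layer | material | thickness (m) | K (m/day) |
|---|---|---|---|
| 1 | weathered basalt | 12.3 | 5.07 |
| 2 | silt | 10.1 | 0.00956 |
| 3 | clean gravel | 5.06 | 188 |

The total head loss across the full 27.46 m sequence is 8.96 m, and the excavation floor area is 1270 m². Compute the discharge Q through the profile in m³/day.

10.7

Flow is perpendicular to layering, so the layers act in series and the equivalent K is the thickness-weighted harmonic mean.
Total thickness L = 12.3 + 10.1 + 5.06 = 27.46 m.
Σ(b_i/K_i) = 12.3/5.07 + 10.1/0.00956 + 5.06/188 = 1059 d.
K_eq = L / Σ(b_i/K_i) = 27.46 / 1059 = 0.02593 m/day.
Q = K_eq · A · (Δh/L) = 0.02593 × 1270 × (8.96/27.46) = 10.75 m³/day.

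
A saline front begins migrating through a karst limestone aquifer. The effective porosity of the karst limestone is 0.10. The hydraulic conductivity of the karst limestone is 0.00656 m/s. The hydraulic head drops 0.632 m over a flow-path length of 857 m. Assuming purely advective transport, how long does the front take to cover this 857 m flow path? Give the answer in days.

Convert K: 0.00656 m/s × 86400 = 566.8 m/day.
Hydraulic gradient i = Δh / L = 0.632 / 857 = 0.0007375.
Darcy flux q = K · i = 566.8 × 0.0007375 = 0.4180 m/day.
Seepage velocity v = q / n_e = 0.4180 / 0.10 = 4.180 m/day.
Travel time t = L / v = 857 / 4.180 = 205.0 days.

205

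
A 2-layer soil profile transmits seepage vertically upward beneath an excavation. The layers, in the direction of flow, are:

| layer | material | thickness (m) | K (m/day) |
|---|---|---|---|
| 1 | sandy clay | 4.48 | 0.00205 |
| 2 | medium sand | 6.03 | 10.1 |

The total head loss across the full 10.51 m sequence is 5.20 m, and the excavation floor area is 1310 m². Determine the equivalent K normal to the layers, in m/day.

Flow is perpendicular to layering, so the layers act in series and the equivalent K is the thickness-weighted harmonic mean.
Total thickness L = 4.48 + 6.03 = 10.51 m.
Σ(b_i/K_i) = 4.48/0.00205 + 6.03/10.1 = 2186 d.
K_eq = L / Σ(b_i/K_i) = 10.51 / 2186 = 0.004808 m/day.

0.00481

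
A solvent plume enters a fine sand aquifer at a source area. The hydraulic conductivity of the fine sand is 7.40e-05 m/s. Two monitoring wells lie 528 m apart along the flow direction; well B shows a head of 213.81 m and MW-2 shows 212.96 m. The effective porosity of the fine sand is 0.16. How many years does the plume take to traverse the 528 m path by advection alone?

22.5

Convert K: 7.40e-05 m/s × 86400 = 6.394 m/day.
Hydraulic gradient i = (213.81 − 212.96) / 528 = 0.85 / 528 = 0.001610.
Darcy flux q = K · i = 6.394 × 0.001610 = 0.01029 m/day.
Seepage velocity v = q / n_e = 0.01029 / 0.16 = 0.06433 m/day.
Travel time t = L / v = 528 / 0.06433 = 8208 days = 22.47 years.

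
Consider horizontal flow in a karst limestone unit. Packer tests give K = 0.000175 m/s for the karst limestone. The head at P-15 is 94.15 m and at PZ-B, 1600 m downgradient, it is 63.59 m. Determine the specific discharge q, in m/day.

0.289

Convert K: 0.000175 m/s × 86400 = 15.12 m/day.
Hydraulic gradient i = (94.15 − 63.59) / 1600 = 30.56 / 1600 = 0.01910.
Specific discharge q = K · i = 15.12 × 0.01910 = 0.2888 m/day.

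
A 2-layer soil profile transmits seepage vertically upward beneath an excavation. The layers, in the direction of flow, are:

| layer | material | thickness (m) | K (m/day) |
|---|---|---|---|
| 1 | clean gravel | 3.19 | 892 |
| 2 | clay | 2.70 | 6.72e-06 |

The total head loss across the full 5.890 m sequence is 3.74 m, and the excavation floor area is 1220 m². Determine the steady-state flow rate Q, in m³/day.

Flow is perpendicular to layering, so the layers act in series and the equivalent K is the thickness-weighted harmonic mean.
Total thickness L = 3.19 + 2.70 = 5.890 m.
Σ(b_i/K_i) = 3.19/892 + 2.70/6.72e-06 = 4.018e+05 d.
K_eq = L / Σ(b_i/K_i) = 5.890 / 4.018e+05 = 1.466e-05 m/day.
Q = K_eq · A · (Δh/L) = 1.466e-05 × 1220 × (3.74/5.890) = 0.01136 m³/day.

0.0114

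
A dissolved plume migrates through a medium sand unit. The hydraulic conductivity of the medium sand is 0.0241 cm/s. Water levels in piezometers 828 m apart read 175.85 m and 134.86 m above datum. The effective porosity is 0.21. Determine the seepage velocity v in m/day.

Convert K: 0.0241 cm/s × 864 = 20.82 m/day.
Hydraulic gradient i = (175.85 − 134.86) / 828 = 40.99 / 828 = 0.04950.
Darcy flux q = K · i = 20.82 × 0.04950 = 1.031 m/day.
Seepage velocity v = q / n_e = 1.031 / 0.21 = 4.909 m/day.

4.91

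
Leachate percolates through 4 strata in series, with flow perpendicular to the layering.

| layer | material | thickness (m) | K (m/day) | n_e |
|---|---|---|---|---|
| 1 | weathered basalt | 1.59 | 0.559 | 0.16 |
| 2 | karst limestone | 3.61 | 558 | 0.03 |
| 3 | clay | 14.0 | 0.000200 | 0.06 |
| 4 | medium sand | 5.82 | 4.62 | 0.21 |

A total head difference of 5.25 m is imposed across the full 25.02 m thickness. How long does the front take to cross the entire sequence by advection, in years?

With flow normal to the layers, continuity requires the same specific discharge q through every layer.
Σ(b_i/K_i) = 1.59/0.559 + 3.61/558 + 14.0/0.000200 + 5.82/4.62 = 70004 d.
q = Δh / Σ(b_i/K_i) = 5.25 / 70004 = 7.500e-05 m/day.
In each layer the seepage velocity is v_i = q/n_i, so the layer transit time is t_i = b_i·n_i / q:
  layer 1 (weathered basalt): t_1 = 1.59 × 0.16 / 7.500e-05 = 3392 d
  layer 2 (karst limestone): t_2 = 3.61 × 0.03 / 7.500e-05 = 1444 d
  layer 3 (clay): t_3 = 14.0 × 0.06 / 7.500e-05 = 11201 d
  layer 4 (medium sand): t_4 = 5.82 × 0.21 / 7.500e-05 = 16297 d
Total t = Σ t_i = 32334 days = 88.53 years.

88.5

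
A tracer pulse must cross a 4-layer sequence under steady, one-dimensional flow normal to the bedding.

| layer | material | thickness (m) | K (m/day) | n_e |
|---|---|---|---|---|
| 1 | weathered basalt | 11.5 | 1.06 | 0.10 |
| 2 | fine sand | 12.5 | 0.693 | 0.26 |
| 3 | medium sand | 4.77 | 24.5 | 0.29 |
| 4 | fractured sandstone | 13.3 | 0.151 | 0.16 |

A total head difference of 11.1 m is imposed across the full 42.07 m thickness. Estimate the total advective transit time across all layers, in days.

83.5

With flow normal to the layers, continuity requires the same specific discharge q through every layer.
Σ(b_i/K_i) = 11.5/1.06 + 12.5/0.693 + 4.77/24.5 + 13.3/0.151 = 117.2 d.
q = Δh / Σ(b_i/K_i) = 11.1 / 117.2 = 0.09474 m/day.
In each layer the seepage velocity is v_i = q/n_i, so the layer transit time is t_i = b_i·n_i / q:
  layer 1 (weathered basalt): t_1 = 11.5 × 0.10 / 0.09474 = 12.14 d
  layer 2 (fine sand): t_2 = 12.5 × 0.26 / 0.09474 = 34.30 d
  layer 3 (medium sand): t_3 = 4.77 × 0.29 / 0.09474 = 14.60 d
  layer 4 (fractured sandstone): t_4 = 13.3 × 0.16 / 0.09474 = 22.46 d
Total t = Σ t_i = 83.50 days.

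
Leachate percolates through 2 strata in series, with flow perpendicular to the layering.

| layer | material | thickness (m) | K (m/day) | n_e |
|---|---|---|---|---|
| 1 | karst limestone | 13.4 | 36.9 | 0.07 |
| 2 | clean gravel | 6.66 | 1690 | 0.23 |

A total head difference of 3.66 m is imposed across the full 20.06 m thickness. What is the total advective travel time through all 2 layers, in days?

0.248

With flow normal to the layers, continuity requires the same specific discharge q through every layer.
Σ(b_i/K_i) = 13.4/36.9 + 6.66/1690 = 0.3671 d.
q = Δh / Σ(b_i/K_i) = 3.66 / 0.3671 = 9.970 m/day.
In each layer the seepage velocity is v_i = q/n_i, so the layer transit time is t_i = b_i·n_i / q:
  layer 1 (karst limestone): t_1 = 13.4 × 0.07 / 9.970 = 0.09408 d
  layer 2 (clean gravel): t_2 = 6.66 × 0.23 / 9.970 = 0.1536 d
Total t = Σ t_i = 0.2477 days.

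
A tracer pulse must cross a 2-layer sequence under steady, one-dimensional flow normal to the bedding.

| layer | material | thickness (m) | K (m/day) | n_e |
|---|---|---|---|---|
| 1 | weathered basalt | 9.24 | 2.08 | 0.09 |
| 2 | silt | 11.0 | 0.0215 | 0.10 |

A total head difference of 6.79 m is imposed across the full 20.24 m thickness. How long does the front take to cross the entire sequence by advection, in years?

0.402

With flow normal to the layers, continuity requires the same specific discharge q through every layer.
Σ(b_i/K_i) = 9.24/2.08 + 11.0/0.0215 = 516.1 d.
q = Δh / Σ(b_i/K_i) = 6.79 / 516.1 = 0.01316 m/day.
In each layer the seepage velocity is v_i = q/n_i, so the layer transit time is t_i = b_i·n_i / q:
  layer 1 (weathered basalt): t_1 = 9.24 × 0.09 / 0.01316 = 63.21 d
  layer 2 (silt): t_2 = 11.0 × 0.10 / 0.01316 = 83.60 d
Total t = Σ t_i = 146.8 days = 0.4019 years.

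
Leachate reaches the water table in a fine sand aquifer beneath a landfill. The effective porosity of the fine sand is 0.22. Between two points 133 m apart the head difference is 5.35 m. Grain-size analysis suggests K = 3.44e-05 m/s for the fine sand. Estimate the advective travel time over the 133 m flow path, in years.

0.670

Convert K: 3.44e-05 m/s × 86400 = 2.972 m/day.
Hydraulic gradient i = Δh / L = 5.35 / 133 = 0.04023.
Darcy flux q = K · i = 2.972 × 0.04023 = 0.1196 m/day.
Seepage velocity v = q / n_e = 0.1196 / 0.22 = 0.5434 m/day.
Travel time t = L / v = 133 / 0.5434 = 244.7 days = 0.6701 years.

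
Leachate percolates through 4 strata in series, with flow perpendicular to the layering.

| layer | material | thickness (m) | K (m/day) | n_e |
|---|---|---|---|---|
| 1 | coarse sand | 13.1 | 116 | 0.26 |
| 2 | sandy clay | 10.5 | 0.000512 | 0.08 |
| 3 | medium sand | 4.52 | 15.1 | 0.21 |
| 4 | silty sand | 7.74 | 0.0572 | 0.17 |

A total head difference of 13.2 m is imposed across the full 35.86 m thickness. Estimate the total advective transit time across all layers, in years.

27.9

With flow normal to the layers, continuity requires the same specific discharge q through every layer.
Σ(b_i/K_i) = 13.1/116 + 10.5/0.000512 + 4.52/15.1 + 7.74/0.0572 = 20644 d.
q = Δh / Σ(b_i/K_i) = 13.2 / 20644 = 0.0006394 m/day.
In each layer the seepage velocity is v_i = q/n_i, so the layer transit time is t_i = b_i·n_i / q:
  layer 1 (coarse sand): t_1 = 13.1 × 0.26 / 0.0006394 = 5327 d
  layer 2 (sandy clay): t_2 = 10.5 × 0.08 / 0.0006394 = 1314 d
  layer 3 (medium sand): t_3 = 4.52 × 0.21 / 0.0006394 = 1484 d
  layer 4 (silty sand): t_4 = 7.74 × 0.17 / 0.0006394 = 2058 d
Total t = Σ t_i = 10183 days = 27.88 years.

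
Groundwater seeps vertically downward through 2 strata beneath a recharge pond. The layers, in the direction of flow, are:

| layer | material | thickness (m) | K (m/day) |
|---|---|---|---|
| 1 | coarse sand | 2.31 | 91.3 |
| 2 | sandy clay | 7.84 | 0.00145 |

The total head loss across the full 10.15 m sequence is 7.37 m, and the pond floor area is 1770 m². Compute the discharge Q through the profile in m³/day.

Flow is perpendicular to layering, so the layers act in series and the equivalent K is the thickness-weighted harmonic mean.
Total thickness L = 2.31 + 7.84 = 10.15 m.
Σ(b_i/K_i) = 2.31/91.3 + 7.84/0.00145 = 5407 d.
K_eq = L / Σ(b_i/K_i) = 10.15 / 5407 = 0.001877 m/day.
Q = K_eq · A · (Δh/L) = 0.001877 × 1770 × (7.37/10.15) = 2.413 m³/day.

2.41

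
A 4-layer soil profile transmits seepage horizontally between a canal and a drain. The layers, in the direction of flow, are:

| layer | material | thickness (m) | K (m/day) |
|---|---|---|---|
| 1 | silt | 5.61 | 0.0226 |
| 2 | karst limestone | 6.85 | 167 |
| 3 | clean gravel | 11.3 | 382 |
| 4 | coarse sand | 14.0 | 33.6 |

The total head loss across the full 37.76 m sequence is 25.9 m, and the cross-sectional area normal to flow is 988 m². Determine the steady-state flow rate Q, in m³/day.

Flow is perpendicular to layering, so the layers act in series and the equivalent K is the thickness-weighted harmonic mean.
Total thickness L = 5.61 + 6.85 + 11.3 + 14.0 = 37.76 m.
Σ(b_i/K_i) = 5.61/0.0226 + 6.85/167 + 11.3/382 + 14.0/33.6 = 248.7 d.
K_eq = L / Σ(b_i/K_i) = 37.76 / 248.7 = 0.1518 m/day.
Q = K_eq · A · (Δh/L) = 0.1518 × 988 × (25.9/37.76) = 102.9 m³/day.

103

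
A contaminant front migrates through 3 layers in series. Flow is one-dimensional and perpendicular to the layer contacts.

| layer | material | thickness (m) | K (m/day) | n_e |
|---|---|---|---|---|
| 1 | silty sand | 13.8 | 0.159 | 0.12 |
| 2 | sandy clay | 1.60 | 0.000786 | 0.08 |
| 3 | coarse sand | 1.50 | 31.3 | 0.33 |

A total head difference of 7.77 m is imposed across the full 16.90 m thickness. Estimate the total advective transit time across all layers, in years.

1.70

With flow normal to the layers, continuity requires the same specific discharge q through every layer.
Σ(b_i/K_i) = 13.8/0.159 + 1.60/0.000786 + 1.50/31.3 = 2122 d.
q = Δh / Σ(b_i/K_i) = 7.77 / 2122 = 0.003661 m/day.
In each layer the seepage velocity is v_i = q/n_i, so the layer transit time is t_i = b_i·n_i / q:
  layer 1 (silty sand): t_1 = 13.8 × 0.12 / 0.003661 = 452.4 d
  layer 2 (sandy clay): t_2 = 1.60 × 0.08 / 0.003661 = 34.96 d
  layer 3 (coarse sand): t_3 = 1.50 × 0.33 / 0.003661 = 135.2 d
Total t = Σ t_i = 622.5 days = 1.704 years.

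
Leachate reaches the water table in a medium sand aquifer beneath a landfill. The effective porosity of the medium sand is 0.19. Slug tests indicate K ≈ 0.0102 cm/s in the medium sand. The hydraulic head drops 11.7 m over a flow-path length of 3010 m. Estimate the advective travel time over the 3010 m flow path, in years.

Convert K: 0.0102 cm/s × 864 = 8.813 m/day.
Hydraulic gradient i = Δh / L = 11.7 / 3010 = 0.003887.
Darcy flux q = K · i = 8.813 × 0.003887 = 0.03426 m/day.
Seepage velocity v = q / n_e = 0.03426 / 0.19 = 0.1803 m/day.
Travel time t = L / v = 3010 / 0.1803 = 16695 days = 45.71 years.

45.7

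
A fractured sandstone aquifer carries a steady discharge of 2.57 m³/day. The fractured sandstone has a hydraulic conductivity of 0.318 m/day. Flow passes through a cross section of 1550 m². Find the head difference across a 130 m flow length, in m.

From Q = K·A·i, i = Q / (K·A) = 2.57 / (0.3180 × 1550) = 0.005214.
Head loss Δh = i · L = 0.005214 × 130 = 0.6778 m.

0.678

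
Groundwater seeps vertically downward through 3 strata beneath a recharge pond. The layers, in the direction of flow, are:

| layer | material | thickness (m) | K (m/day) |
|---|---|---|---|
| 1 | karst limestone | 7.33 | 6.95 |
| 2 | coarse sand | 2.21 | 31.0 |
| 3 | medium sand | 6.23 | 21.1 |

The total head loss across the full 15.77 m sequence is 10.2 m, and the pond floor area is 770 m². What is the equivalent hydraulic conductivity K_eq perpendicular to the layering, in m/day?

11.1

Flow is perpendicular to layering, so the layers act in series and the equivalent K is the thickness-weighted harmonic mean.
Total thickness L = 7.33 + 2.21 + 6.23 = 15.77 m.
Σ(b_i/K_i) = 7.33/6.95 + 2.21/31.0 + 6.23/21.1 = 1.421 d.
K_eq = L / Σ(b_i/K_i) = 15.77 / 1.421 = 11.10 m/day.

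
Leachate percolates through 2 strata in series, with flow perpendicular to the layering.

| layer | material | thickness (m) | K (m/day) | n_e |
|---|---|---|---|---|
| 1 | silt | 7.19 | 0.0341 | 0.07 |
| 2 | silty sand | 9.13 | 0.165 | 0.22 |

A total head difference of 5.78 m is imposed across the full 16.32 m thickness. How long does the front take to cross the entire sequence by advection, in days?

116

With flow normal to the layers, continuity requires the same specific discharge q through every layer.
Σ(b_i/K_i) = 7.19/0.0341 + 9.13/0.165 = 266.2 d.
q = Δh / Σ(b_i/K_i) = 5.78 / 266.2 = 0.02171 m/day.
In each layer the seepage velocity is v_i = q/n_i, so the layer transit time is t_i = b_i·n_i / q:
  layer 1 (silt): t_1 = 7.19 × 0.07 / 0.02171 = 23.18 d
  layer 2 (silty sand): t_2 = 9.13 × 0.22 / 0.02171 = 92.50 d
Total t = Σ t_i = 115.7 days.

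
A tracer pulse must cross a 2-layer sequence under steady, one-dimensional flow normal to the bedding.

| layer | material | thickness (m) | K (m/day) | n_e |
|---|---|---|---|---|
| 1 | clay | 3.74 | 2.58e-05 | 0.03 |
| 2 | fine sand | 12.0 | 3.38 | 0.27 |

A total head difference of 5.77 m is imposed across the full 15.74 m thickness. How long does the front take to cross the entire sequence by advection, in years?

With flow normal to the layers, continuity requires the same specific discharge q through every layer.
Σ(b_i/K_i) = 3.74/2.58e-05 + 12.0/3.38 = 1.450e+05 d.
q = Δh / Σ(b_i/K_i) = 5.77 / 1.450e+05 = 3.980e-05 m/day.
In each layer the seepage velocity is v_i = q/n_i, so the layer transit time is t_i = b_i·n_i / q:
  layer 1 (clay): t_1 = 3.74 × 0.03 / 3.980e-05 = 2819 d
  layer 2 (fine sand): t_2 = 12.0 × 0.27 / 3.980e-05 = 81401 d
Total t = Σ t_i = 84220 days = 230.6 years.

231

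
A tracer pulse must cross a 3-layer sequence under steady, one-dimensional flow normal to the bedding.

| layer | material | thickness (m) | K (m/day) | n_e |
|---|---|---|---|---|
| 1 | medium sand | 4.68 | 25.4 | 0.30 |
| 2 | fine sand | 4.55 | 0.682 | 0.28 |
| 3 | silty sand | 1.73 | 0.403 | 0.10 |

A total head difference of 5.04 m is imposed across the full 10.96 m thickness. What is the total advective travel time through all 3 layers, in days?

6.31

With flow normal to the layers, continuity requires the same specific discharge q through every layer.
Σ(b_i/K_i) = 4.68/25.4 + 4.55/0.682 + 1.73/0.403 = 11.15 d.
q = Δh / Σ(b_i/K_i) = 5.04 / 11.15 = 0.4521 m/day.
In each layer the seepage velocity is v_i = q/n_i, so the layer transit time is t_i = b_i·n_i / q:
  layer 1 (medium sand): t_1 = 4.68 × 0.30 / 0.4521 = 3.106 d
  layer 2 (fine sand): t_2 = 4.55 × 0.28 / 0.4521 = 2.818 d
  layer 3 (silty sand): t_3 = 1.73 × 0.10 / 0.4521 = 0.3827 d
Total t = Σ t_i = 6.306 days.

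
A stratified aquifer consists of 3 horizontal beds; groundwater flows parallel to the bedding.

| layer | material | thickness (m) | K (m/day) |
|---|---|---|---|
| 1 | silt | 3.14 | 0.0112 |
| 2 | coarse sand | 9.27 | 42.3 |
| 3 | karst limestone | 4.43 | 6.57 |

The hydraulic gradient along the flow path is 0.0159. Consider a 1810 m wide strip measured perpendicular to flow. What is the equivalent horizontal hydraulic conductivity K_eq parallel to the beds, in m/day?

25.0

Flow is parallel to layering, so each bed carries its own Darcy discharge and the transmissivities add.
Σ(K_i·b_i) = 0.0112×3.14 + 42.3×9.27 + 6.57×4.43 = 421.3 m²/day.
Total thickness b = 16.84 m, so K_eq = Σ(K_i·b_i)/b = 25.02 m/day.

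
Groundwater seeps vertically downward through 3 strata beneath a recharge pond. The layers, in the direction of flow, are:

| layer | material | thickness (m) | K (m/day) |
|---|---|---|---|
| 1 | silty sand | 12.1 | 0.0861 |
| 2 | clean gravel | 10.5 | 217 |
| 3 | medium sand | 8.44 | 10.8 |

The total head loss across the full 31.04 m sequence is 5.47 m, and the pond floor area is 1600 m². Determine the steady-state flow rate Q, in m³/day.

Flow is perpendicular to layering, so the layers act in series and the equivalent K is the thickness-weighted harmonic mean.
Total thickness L = 12.1 + 10.5 + 8.44 = 31.04 m.
Σ(b_i/K_i) = 12.1/0.0861 + 10.5/217 + 8.44/10.8 = 141.4 d.
K_eq = L / Σ(b_i/K_i) = 31.04 / 141.4 = 0.2196 m/day.
Q = K_eq · A · (Δh/L) = 0.2196 × 1600 × (5.47/31.04) = 61.91 m³/day.

61.9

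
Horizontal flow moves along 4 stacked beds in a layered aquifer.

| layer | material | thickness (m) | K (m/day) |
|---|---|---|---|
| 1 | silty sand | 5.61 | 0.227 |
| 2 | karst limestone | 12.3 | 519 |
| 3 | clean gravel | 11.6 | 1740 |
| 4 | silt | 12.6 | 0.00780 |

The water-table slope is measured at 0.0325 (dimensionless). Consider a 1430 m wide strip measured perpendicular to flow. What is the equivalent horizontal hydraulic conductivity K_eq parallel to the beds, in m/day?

Flow is parallel to layering, so each bed carries its own Darcy discharge and the transmissivities add.
Σ(K_i·b_i) = 0.227×5.61 + 519×12.3 + 1740×11.6 + 0.00780×12.6 = 26569 m²/day.
Total thickness b = 42.11 m, so K_eq = Σ(K_i·b_i)/b = 630.9 m/day.

631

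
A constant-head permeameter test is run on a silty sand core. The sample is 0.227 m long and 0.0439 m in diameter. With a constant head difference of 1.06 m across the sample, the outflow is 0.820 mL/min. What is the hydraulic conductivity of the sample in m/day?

0.167

Cross-sectional area A = π·(d/2)² = π × (0.0439/2)² = 0.001514 m².
Convert discharge: 0.820 mL/min = 1.367e-08 m³/s.
Darcy's law rearranged: K = Q·L / (A·Δh) = 1.367e-08 × 0.227 / (0.001514 × 1.06) = 1.934e-06 m/s = 0.1671 m/day.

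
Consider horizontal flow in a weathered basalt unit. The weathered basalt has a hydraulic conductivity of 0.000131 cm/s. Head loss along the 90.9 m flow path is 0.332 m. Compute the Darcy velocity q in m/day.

0.000413

Convert K: 0.000131 cm/s × 864 = 0.1132 m/day.
Hydraulic gradient i = Δh / L = 0.332 / 90.9 = 0.003652.
Specific discharge q = K · i = 0.1132 × 0.003652 = 0.0004134 m/day.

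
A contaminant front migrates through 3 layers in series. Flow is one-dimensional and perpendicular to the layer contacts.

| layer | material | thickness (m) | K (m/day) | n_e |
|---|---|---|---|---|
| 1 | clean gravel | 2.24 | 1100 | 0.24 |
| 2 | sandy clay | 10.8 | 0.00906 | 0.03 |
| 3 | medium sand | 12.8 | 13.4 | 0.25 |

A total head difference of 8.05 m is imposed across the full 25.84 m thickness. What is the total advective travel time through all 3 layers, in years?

With flow normal to the layers, continuity requires the same specific discharge q through every layer.
Σ(b_i/K_i) = 2.24/1100 + 10.8/0.00906 + 12.8/13.4 = 1193 d.
q = Δh / Σ(b_i/K_i) = 8.05 / 1193 = 0.006748 m/day.
In each layer the seepage velocity is v_i = q/n_i, so the layer transit time is t_i = b_i·n_i / q:
  layer 1 (clean gravel): t_1 = 2.24 × 0.24 / 0.006748 = 79.67 d
  layer 2 (sandy clay): t_2 = 10.8 × 0.03 / 0.006748 = 48.02 d
  layer 3 (medium sand): t_3 = 12.8 × 0.25 / 0.006748 = 474.2 d
Total t = Σ t_i = 601.9 days = 1.648 years.

1.65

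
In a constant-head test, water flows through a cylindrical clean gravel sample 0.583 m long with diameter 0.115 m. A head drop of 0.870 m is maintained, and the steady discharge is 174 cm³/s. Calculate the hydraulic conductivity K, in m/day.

970

Cross-sectional area A = π·(d/2)² = π × (0.115/2)² = 0.01039 m².
Convert discharge: 174 cm³/s = 0.0001740 m³/s.
Darcy's law rearranged: K = Q·L / (A·Δh) = 0.0001740 × 0.583 / (0.01039 × 0.870) = 0.01123 m/s = 969.9 m/day.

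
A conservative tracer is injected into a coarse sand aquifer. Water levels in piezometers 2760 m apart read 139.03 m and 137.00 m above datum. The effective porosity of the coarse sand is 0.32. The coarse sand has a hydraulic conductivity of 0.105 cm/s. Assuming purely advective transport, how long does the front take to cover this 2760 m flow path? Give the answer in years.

Convert K: 0.105 cm/s × 864 = 90.72 m/day.
Hydraulic gradient i = (139.03 − 137.00) / 2760 = 2.03 / 2760 = 0.0007355.
Darcy flux q = K · i = 90.72 × 0.0007355 = 0.06673 m/day.
Seepage velocity v = q / n_e = 0.06673 / 0.32 = 0.2085 m/day.
Travel time t = L / v = 2760 / 0.2085 = 13236 days = 36.24 years.

36.2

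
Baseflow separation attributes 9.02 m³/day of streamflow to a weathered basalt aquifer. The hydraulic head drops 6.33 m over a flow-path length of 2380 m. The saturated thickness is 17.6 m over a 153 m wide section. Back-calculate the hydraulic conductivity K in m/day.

Cross-sectional area A = 153 × 17.6 = 2693 m².
Hydraulic gradient i = Δh / L = 6.33 / 2380 = 0.002660.
From Q = K·A·i, K = Q / (A·i) = 9.02 / (2693 × 0.002660) = 1.259 m/day.

1.26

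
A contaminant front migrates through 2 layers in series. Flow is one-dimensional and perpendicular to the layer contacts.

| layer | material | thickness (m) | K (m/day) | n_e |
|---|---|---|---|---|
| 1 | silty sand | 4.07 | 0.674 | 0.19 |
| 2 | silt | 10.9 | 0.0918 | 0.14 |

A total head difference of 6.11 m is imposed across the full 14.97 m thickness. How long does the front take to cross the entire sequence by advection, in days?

With flow normal to the layers, continuity requires the same specific discharge q through every layer.
Σ(b_i/K_i) = 4.07/0.674 + 10.9/0.0918 = 124.8 d.
q = Δh / Σ(b_i/K_i) = 6.11 / 124.8 = 0.04897 m/day.
In each layer the seepage velocity is v_i = q/n_i, so the layer transit time is t_i = b_i·n_i / q:
  layer 1 (silty sand): t_1 = 4.07 × 0.19 / 0.04897 = 15.79 d
  layer 2 (silt): t_2 = 10.9 × 0.14 / 0.04897 = 31.16 d
Total t = Σ t_i = 46.96 days.

47.0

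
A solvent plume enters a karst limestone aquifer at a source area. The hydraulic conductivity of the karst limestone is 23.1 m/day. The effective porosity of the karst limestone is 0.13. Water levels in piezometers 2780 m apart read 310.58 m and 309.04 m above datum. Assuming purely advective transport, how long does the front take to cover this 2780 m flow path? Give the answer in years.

77.3

Hydraulic gradient i = (310.58 − 309.04) / 2780 = 1.54 / 2780 = 0.0005540.
Darcy flux q = K · i = 23.10 × 0.0005540 = 0.01280 m/day.
Seepage velocity v = q / n_e = 0.01280 / 0.13 = 0.09843 m/day.
Travel time t = L / v = 2780 / 0.09843 = 28242 days = 77.32 years.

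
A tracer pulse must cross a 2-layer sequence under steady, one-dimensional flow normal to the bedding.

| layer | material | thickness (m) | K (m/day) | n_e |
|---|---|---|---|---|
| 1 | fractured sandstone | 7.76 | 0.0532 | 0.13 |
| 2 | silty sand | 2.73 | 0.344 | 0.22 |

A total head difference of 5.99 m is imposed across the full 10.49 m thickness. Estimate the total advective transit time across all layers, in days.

41.3

With flow normal to the layers, continuity requires the same specific discharge q through every layer.
Σ(b_i/K_i) = 7.76/0.0532 + 2.73/0.344 = 153.8 d.
q = Δh / Σ(b_i/K_i) = 5.99 / 153.8 = 0.03895 m/day.
In each layer the seepage velocity is v_i = q/n_i, so the layer transit time is t_i = b_i·n_i / q:
  layer 1 (fractured sandstone): t_1 = 7.76 × 0.13 / 0.03895 = 25.90 d
  layer 2 (silty sand): t_2 = 2.73 × 0.22 / 0.03895 = 15.42 d
Total t = Σ t_i = 41.32 days.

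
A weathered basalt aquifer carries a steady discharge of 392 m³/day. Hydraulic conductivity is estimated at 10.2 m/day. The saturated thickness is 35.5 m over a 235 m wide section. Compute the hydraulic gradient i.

Cross-sectional area A = 235 × 35.5 = 8342 m².
From Q = K·A·i, i = Q / (K·A) = 392 / (10.20 × 8342) = 0.004607.

0.00461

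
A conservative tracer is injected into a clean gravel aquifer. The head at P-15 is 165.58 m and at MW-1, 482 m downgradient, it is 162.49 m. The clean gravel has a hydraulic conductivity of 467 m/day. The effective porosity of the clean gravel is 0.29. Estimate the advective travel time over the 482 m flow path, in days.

Hydraulic gradient i = (165.58 − 162.49) / 482 = 3.09 / 482 = 0.006411.
Darcy flux q = K · i = 467.0 × 0.006411 = 2.994 m/day.
Seepage velocity v = q / n_e = 2.994 / 0.29 = 10.32 m/day.
Travel time t = L / v = 482 / 10.32 = 46.69 days.

46.7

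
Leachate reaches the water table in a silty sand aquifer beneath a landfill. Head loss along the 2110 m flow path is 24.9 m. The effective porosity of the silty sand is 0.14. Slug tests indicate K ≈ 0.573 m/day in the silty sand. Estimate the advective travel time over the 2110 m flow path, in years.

120

Hydraulic gradient i = Δh / L = 24.9 / 2110 = 0.01180.
Darcy flux q = K · i = 0.5730 × 0.01180 = 0.006762 m/day.
Seepage velocity v = q / n_e = 0.006762 / 0.14 = 0.04830 m/day.
Travel time t = L / v = 2110 / 0.04830 = 43686 days = 119.6 years.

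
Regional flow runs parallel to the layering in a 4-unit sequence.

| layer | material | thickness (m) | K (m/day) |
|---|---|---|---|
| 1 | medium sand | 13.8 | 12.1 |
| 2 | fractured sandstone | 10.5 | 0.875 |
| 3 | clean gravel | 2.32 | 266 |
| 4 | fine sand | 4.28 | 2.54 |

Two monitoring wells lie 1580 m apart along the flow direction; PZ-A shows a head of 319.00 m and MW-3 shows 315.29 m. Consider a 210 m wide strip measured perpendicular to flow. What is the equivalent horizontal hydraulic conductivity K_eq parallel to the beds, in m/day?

Flow is parallel to layering, so each bed carries its own Darcy discharge and the transmissivities add.
Σ(K_i·b_i) = 12.1×13.8 + 0.875×10.5 + 266×2.32 + 2.54×4.28 = 804.2 m²/day.
Total thickness b = 30.90 m, so K_eq = Σ(K_i·b_i)/b = 26.02 m/day.

26.0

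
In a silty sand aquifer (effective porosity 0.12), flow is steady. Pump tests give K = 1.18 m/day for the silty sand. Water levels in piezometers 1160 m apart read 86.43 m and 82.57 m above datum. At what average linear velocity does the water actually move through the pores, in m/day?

Hydraulic gradient i = (86.43 − 82.57) / 1160 = 3.86 / 1160 = 0.003328.
Darcy flux q = K · i = 1.180 × 0.003328 = 0.003927 m/day.
Seepage velocity v = q / n_e = 0.003927 / 0.12 = 0.03272 m/day.

0.0327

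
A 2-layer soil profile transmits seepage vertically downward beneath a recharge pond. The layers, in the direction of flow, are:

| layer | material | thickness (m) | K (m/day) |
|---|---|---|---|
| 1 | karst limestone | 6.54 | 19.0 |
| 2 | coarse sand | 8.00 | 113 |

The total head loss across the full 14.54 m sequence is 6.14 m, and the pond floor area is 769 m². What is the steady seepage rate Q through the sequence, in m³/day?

11400

Flow is perpendicular to layering, so the layers act in series and the equivalent K is the thickness-weighted harmonic mean.
Total thickness L = 6.54 + 8.00 = 14.54 m.
Σ(b_i/K_i) = 6.54/19.0 + 8.00/113 = 0.4150 d.
K_eq = L / Σ(b_i/K_i) = 14.54 / 0.4150 = 35.04 m/day.
Q = K_eq · A · (Δh/L) = 35.04 × 769 × (6.14/14.54) = 11377 m³/day.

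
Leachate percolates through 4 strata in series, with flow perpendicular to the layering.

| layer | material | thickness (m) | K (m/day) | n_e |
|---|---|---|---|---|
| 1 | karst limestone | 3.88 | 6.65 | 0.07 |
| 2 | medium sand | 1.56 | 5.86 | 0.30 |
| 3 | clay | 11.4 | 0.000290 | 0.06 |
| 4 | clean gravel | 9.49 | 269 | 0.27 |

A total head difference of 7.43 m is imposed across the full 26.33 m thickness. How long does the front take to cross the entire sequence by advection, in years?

With flow normal to the layers, continuity requires the same specific discharge q through every layer.
Σ(b_i/K_i) = 3.88/6.65 + 1.56/5.86 + 11.4/0.000290 + 9.49/269 = 39311 d.
q = Δh / Σ(b_i/K_i) = 7.43 / 39311 = 0.0001890 m/day.
In each layer the seepage velocity is v_i = q/n_i, so the layer transit time is t_i = b_i·n_i / q:
  layer 1 (karst limestone): t_1 = 3.88 × 0.07 / 0.0001890 = 1437 d
  layer 2 (medium sand): t_2 = 1.56 × 0.30 / 0.0001890 = 2476 d
  layer 3 (clay): t_3 = 11.4 × 0.06 / 0.0001890 = 3619 d
  layer 4 (clean gravel): t_4 = 9.49 × 0.27 / 0.0001890 = 13557 d
Total t = Σ t_i = 21089 days = 57.74 years.

57.7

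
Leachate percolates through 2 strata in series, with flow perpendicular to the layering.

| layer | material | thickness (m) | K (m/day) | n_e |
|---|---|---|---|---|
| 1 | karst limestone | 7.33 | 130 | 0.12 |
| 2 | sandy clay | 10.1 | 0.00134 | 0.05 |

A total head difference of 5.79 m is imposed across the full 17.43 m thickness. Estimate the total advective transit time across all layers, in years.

4.93

With flow normal to the layers, continuity requires the same specific discharge q through every layer.
Σ(b_i/K_i) = 7.33/130 + 10.1/0.00134 = 7537 d.
q = Δh / Σ(b_i/K_i) = 5.79 / 7537 = 0.0007682 m/day.
In each layer the seepage velocity is v_i = q/n_i, so the layer transit time is t_i = b_i·n_i / q:
  layer 1 (karst limestone): t_1 = 7.33 × 0.12 / 0.0007682 = 1145 d
  layer 2 (sandy clay): t_2 = 10.1 × 0.05 / 0.0007682 = 657.4 d
Total t = Σ t_i = 1802 days = 4.935 years.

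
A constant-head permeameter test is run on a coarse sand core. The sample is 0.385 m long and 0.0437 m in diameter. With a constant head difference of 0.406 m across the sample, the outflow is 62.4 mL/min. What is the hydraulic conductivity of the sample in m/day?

Cross-sectional area A = π·(d/2)² = π × (0.0437/2)² = 0.001500 m².
Convert discharge: 62.4 mL/min = 1.040e-06 m³/s.
Darcy's law rearranged: K = Q·L / (A·Δh) = 1.040e-06 × 0.385 / (0.001500 × 0.406) = 0.0006575 m/s = 56.81 m/day.

56.8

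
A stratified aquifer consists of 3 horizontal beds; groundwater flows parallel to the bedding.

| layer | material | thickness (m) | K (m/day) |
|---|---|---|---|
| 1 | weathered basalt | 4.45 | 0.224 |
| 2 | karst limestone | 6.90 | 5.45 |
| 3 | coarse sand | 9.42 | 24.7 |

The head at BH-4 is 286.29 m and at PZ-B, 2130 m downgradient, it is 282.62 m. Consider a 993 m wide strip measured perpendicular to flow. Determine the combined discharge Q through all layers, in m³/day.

464

Flow is parallel to layering, so each bed carries its own Darcy discharge and the transmissivities add.
Σ(K_i·b_i) = 0.224×4.45 + 5.45×6.90 + 24.7×9.42 = 271.3 m²/day.
Hydraulic gradient i = (286.29 − 282.62) / 2130 = 3.67 / 2130 = 0.001723.
Q = Σ(K_i·b_i) · W · i = 271.3 × 993 × 0.001723 = 464.1 m³/day.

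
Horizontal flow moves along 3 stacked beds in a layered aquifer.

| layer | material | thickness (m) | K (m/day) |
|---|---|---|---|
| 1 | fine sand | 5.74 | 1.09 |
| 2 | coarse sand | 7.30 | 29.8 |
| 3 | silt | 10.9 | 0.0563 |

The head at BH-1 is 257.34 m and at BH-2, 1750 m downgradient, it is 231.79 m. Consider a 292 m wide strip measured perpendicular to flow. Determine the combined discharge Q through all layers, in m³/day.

957

Flow is parallel to layering, so each bed carries its own Darcy discharge and the transmissivities add.
Σ(K_i·b_i) = 1.09×5.74 + 29.8×7.30 + 0.0563×10.9 = 224.4 m²/day.
Hydraulic gradient i = (257.34 − 231.79) / 1750 = 25.55 / 1750 = 0.01460.
Q = Σ(K_i·b_i) · W · i = 224.4 × 292 × 0.01460 = 956.7 m³/day.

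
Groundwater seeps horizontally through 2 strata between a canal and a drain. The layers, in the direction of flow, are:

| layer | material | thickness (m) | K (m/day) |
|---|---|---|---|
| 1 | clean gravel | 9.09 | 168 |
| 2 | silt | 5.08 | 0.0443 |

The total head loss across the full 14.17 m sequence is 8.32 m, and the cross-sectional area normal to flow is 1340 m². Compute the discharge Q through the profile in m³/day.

Flow is perpendicular to layering, so the layers act in series and the equivalent K is the thickness-weighted harmonic mean.
Total thickness L = 9.09 + 5.08 = 14.17 m.
Σ(b_i/K_i) = 9.09/168 + 5.08/0.0443 = 114.7 d.
K_eq = L / Σ(b_i/K_i) = 14.17 / 114.7 = 0.1235 m/day.
Q = K_eq · A · (Δh/L) = 0.1235 × 1340 × (8.32/14.17) = 97.18 m³/day.

97.2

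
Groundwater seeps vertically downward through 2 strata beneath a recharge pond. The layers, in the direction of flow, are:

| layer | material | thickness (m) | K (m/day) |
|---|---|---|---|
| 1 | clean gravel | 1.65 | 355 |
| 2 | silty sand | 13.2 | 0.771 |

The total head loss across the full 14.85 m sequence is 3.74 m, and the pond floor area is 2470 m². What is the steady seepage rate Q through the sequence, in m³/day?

Flow is perpendicular to layering, so the layers act in series and the equivalent K is the thickness-weighted harmonic mean.
Total thickness L = 1.65 + 13.2 = 14.85 m.
Σ(b_i/K_i) = 1.65/355 + 13.2/0.771 = 17.13 d.
K_eq = L / Σ(b_i/K_i) = 14.85 / 17.13 = 0.8671 m/day.
Q = K_eq · A · (Δh/L) = 0.8671 × 2470 × (3.74/14.85) = 539.4 m³/day.

539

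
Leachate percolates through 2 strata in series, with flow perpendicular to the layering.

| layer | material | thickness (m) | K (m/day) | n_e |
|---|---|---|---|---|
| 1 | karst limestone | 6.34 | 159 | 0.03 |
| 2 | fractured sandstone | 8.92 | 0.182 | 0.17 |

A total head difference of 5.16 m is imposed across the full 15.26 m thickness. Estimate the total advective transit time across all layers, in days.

16.2

With flow normal to the layers, continuity requires the same specific discharge q through every layer.
Σ(b_i/K_i) = 6.34/159 + 8.92/0.182 = 49.05 d.
q = Δh / Σ(b_i/K_i) = 5.16 / 49.05 = 0.1052 m/day.
In each layer the seepage velocity is v_i = q/n_i, so the layer transit time is t_i = b_i·n_i / q:
  layer 1 (karst limestone): t_1 = 6.34 × 0.03 / 0.1052 = 1.808 d
  layer 2 (fractured sandstone): t_2 = 8.92 × 0.17 / 0.1052 = 14.41 d
Total t = Σ t_i = 16.22 days.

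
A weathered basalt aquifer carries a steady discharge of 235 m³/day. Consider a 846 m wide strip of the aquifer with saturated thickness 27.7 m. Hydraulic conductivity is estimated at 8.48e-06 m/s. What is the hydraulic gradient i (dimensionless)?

Convert K: 8.48e-06 m/s × 86400 = 0.7327 m/day.
Cross-sectional area A = 846 × 27.7 = 23434 m².
From Q = K·A·i, i = Q / (K·A) = 235 / (0.7327 × 23434) = 0.01369.

0.0137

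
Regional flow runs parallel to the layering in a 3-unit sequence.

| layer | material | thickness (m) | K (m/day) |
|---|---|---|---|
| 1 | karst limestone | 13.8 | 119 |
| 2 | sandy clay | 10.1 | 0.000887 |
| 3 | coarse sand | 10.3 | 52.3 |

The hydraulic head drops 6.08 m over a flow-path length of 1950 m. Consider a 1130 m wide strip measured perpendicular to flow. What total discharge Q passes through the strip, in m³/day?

7680

Flow is parallel to layering, so each bed carries its own Darcy discharge and the transmissivities add.
Σ(K_i·b_i) = 119×13.8 + 0.000887×10.1 + 52.3×10.3 = 2181 m²/day.
Hydraulic gradient i = Δh / L = 6.08 / 1950 = 0.003118.
Q = Σ(K_i·b_i) · W · i = 2181 × 1130 × 0.003118 = 7684 m³/day.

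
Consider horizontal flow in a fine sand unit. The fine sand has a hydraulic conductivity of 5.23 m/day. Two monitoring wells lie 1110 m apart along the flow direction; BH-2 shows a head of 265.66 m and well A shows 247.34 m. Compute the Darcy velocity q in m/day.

Hydraulic gradient i = (265.66 − 247.34) / 1110 = 18.32 / 1110 = 0.01650.
Specific discharge q = K · i = 5.230 × 0.01650 = 0.08632 m/day.

0.0863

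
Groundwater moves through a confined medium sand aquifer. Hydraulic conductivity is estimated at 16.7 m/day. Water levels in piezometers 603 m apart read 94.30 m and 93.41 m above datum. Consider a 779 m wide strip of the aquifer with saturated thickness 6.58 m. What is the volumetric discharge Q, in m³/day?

Cross-sectional area A = 779 × 6.58 = 5126 m².
Hydraulic gradient i = (94.30 − 93.41) / 603 = 0.89 / 603 = 0.001476.
Darcy's law: Q = K · A · i = 16.70 × 5126 × 0.001476 = 126.3 m³/day.

126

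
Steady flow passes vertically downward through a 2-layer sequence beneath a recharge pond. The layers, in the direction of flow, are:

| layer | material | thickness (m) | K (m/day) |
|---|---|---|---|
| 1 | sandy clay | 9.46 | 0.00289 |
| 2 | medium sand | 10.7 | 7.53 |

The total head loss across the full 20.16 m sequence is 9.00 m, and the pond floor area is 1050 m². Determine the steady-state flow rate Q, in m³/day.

2.89

Flow is perpendicular to layering, so the layers act in series and the equivalent K is the thickness-weighted harmonic mean.
Total thickness L = 9.46 + 10.7 = 20.16 m.
Σ(b_i/K_i) = 9.46/0.00289 + 10.7/7.53 = 3275 d.
K_eq = L / Σ(b_i/K_i) = 20.16 / 3275 = 0.006156 m/day.
Q = K_eq · A · (Δh/L) = 0.006156 × 1050 × (9.00/20.16) = 2.886 m³/day.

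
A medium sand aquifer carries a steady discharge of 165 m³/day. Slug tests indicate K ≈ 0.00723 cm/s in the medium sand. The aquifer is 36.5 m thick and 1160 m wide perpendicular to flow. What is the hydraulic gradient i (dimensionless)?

Convert K: 0.00723 cm/s × 864 = 6.247 m/day.
Cross-sectional area A = 1160 × 36.5 = 42340 m².
From Q = K·A·i, i = Q / (K·A) = 165 / (6.247 × 42340) = 0.0006239.

0.000624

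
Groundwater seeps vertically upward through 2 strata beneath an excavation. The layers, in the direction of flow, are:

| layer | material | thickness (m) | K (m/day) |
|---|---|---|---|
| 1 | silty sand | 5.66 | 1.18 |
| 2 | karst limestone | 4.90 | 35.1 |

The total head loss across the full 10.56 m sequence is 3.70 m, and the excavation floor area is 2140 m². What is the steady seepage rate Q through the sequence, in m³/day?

Flow is perpendicular to layering, so the layers act in series and the equivalent K is the thickness-weighted harmonic mean.
Total thickness L = 5.66 + 4.90 = 10.56 m.
Σ(b_i/K_i) = 5.66/1.18 + 4.90/35.1 = 4.936 d.
K_eq = L / Σ(b_i/K_i) = 10.56 / 4.936 = 2.139 m/day.
Q = K_eq · A · (Δh/L) = 2.139 × 2140 × (3.70/10.56) = 1604 m³/day.

1600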